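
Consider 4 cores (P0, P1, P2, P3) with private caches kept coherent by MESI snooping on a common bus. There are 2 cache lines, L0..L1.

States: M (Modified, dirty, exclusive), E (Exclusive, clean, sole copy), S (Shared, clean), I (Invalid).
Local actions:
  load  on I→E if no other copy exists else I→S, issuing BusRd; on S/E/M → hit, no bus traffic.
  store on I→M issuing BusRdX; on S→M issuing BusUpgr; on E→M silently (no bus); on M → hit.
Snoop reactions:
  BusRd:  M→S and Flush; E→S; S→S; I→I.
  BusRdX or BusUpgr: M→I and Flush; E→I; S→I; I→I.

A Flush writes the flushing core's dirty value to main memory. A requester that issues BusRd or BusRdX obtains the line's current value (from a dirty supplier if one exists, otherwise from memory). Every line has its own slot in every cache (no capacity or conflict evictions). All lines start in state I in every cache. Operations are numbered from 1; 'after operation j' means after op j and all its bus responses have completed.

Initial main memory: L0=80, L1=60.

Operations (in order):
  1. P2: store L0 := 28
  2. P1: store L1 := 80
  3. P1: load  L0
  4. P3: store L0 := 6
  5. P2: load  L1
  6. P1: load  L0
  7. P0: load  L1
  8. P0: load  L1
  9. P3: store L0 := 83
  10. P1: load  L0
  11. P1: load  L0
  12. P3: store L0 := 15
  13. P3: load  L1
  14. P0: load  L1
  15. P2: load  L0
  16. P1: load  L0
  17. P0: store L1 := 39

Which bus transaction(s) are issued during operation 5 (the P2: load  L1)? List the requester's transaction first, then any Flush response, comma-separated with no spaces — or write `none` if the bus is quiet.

1. P2: store L0 := 28  bus=[BusRdX]  L0: P0=I P1=I P2=M P3=I  mem[L0]=80
2. P1: store L1 := 80  bus=[BusRdX]  L1: P0=I P1=M P2=I P3=I  mem[L1]=60
3. P1: load  L0  bus=[BusRd,Flush]  L0: P0=I P1=S P2=S P3=I  mem[L0]=28
4. P3: store L0 := 6  bus=[BusRdX]  L0: P0=I P1=I P2=I P3=M  mem[L0]=28
5. P2: load  L1  bus=[BusRd,Flush]  L1: P0=I P1=S P2=S P3=I  mem[L1]=80
6. P1: load  L0  bus=[BusRd,Flush]  L0: P0=I P1=S P2=I P3=S  mem[L0]=6
7. P0: load  L1  bus=[BusRd]  L1: P0=S P1=S P2=S P3=I  mem[L1]=80
8. P0: load  L1  bus=[-]  L1: P0=S P1=S P2=S P3=I  mem[L1]=80
9. P3: store L0 := 83  bus=[BusUpgr]  L0: P0=I P1=I P2=I P3=M  mem[L0]=6
10. P1: load  L0  bus=[BusRd,Flush]  L0: P0=I P1=S P2=I P3=S  mem[L0]=83
11. P1: load  L0  bus=[-]  L0: P0=I P1=S P2=I P3=S  mem[L0]=83
12. P3: store L0 := 15  bus=[BusUpgr]  L0: P0=I P1=I P2=I P3=M  mem[L0]=83
13. P3: load  L1  bus=[BusRd]  L1: P0=S P1=S P2=S P3=S  mem[L1]=80
14. P0: load  L1  bus=[-]  L1: P0=S P1=S P2=S P3=S  mem[L1]=80
15. P2: load  L0  bus=[BusRd,Flush]  L0: P0=I P1=I P2=S P3=S  mem[L0]=15
16. P1: load  L0  bus=[BusRd]  L0: P0=I P1=S P2=S P3=S  mem[L0]=15
17. P0: store L1 := 39  bus=[BusUpgr]  L1: P0=M P1=I P2=I P3=I  mem[L1]=80

bus = BusRd,Flush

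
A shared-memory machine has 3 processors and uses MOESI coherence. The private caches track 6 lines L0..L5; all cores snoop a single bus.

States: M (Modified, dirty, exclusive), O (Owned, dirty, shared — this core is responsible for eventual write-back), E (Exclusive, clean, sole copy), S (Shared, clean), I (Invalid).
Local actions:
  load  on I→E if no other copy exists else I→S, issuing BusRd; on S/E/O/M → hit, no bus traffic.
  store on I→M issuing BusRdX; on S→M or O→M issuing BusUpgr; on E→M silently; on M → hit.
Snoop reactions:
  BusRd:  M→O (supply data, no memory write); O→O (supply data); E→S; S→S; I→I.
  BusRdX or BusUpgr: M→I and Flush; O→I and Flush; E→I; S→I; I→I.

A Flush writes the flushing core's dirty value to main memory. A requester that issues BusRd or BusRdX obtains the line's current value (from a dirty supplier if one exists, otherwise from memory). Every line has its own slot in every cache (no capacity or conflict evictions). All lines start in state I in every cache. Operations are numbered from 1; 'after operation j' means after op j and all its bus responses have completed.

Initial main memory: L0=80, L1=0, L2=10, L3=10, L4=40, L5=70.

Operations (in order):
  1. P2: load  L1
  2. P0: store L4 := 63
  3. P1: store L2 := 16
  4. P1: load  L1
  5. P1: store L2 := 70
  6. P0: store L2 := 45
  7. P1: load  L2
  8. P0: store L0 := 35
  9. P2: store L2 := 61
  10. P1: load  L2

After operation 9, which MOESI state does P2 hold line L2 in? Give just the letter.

state = M

step 1: P2: load  L1  ⟶  IIE  (L1)  txn=BusRd  M[L1]=0
step 2: P0: store L4 := 63  ⟶  MII  (L4)  txn=BusRdX  M[L4]=40
step 3: P1: store L2 := 16  ⟶  IMI  (L2)  txn=BusRdX  M[L2]=10
step 4: P1: load  L1  ⟶  ISS  (L1)  txn=BusRd  M[L1]=0
step 5: P1: store L2 := 70  ⟶  IMI  (L2)  txn=∅  M[L2]=10
step 6: P0: store L2 := 45  ⟶  MII  (L2)  txn=BusRdX+Flush  M[L2]=70
step 7: P1: load  L2  ⟶  OSI  (L2)  txn=BusRd  M[L2]=70
step 8: P0: store L0 := 35  ⟶  MII  (L0)  txn=BusRdX  M[L0]=80
step 9: P2: store L2 := 61  ⟶  IIM  (L2)  txn=BusRdX+Flush  M[L2]=45
step 10: P1: load  L2  ⟶  ISO  (L2)  txn=BusRd  M[L2]=45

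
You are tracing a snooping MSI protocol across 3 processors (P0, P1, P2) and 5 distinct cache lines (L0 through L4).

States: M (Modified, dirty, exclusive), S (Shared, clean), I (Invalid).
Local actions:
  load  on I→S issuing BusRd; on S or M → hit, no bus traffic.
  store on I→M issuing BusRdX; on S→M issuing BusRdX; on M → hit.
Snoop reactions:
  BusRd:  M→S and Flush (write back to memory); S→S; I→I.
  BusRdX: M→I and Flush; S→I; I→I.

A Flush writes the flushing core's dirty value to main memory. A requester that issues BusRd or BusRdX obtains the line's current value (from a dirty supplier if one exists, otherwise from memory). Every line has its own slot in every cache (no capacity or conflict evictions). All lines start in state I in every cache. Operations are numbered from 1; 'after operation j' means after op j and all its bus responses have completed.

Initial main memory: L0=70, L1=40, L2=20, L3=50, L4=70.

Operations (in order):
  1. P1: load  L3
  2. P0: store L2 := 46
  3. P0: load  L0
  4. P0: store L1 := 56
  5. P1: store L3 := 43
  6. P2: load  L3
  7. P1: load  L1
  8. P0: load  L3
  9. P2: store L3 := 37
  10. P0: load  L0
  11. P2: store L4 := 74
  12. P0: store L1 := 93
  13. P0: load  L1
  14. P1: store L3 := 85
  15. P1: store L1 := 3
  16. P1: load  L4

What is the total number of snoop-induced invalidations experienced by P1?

  op1 P1: load  L3 → I/S/I on L3; bus BusRd; mem=50
  op2 P0: store L2 := 46 → M/I/I on L2; bus BusRdX; mem=20
  op3 P0: load  L0 → S/I/I on L0; bus BusRd; mem=70
  op4 P0: store L1 := 56 → M/I/I on L1; bus BusRdX; mem=40
  op5 P1: store L3 := 43 → I/M/I on L3; bus BusRdX; mem=50
  op6 P2: load  L3 → I/S/S on L3; bus BusRd Flush; mem=43
  op7 P1: load  L1 → S/S/I on L1; bus BusRd Flush; mem=56
  op8 P0: load  L3 → S/S/S on L3; bus BusRd; mem=43
  op9 P2: store L3 := 37 → I/I/M on L3; bus BusRdX; mem=43
  op10 P0: load  L0 → S/I/I on L0; bus (none); mem=70
  op11 P2: store L4 := 74 → I/I/M on L4; bus BusRdX; mem=70
  op12 P0: store L1 := 93 → M/I/I on L1; bus BusRdX; mem=56
  op13 P0: load  L1 → M/I/I on L1; bus (none); mem=56
  op14 P1: store L3 := 85 → I/M/I on L3; bus BusRdX Flush; mem=37
  op15 P1: store L1 := 3 → I/M/I on L1; bus BusRdX Flush; mem=93
  op16 P1: load  L4 → I/S/S on L4; bus BusRd Flush; mem=74

invalidations = 2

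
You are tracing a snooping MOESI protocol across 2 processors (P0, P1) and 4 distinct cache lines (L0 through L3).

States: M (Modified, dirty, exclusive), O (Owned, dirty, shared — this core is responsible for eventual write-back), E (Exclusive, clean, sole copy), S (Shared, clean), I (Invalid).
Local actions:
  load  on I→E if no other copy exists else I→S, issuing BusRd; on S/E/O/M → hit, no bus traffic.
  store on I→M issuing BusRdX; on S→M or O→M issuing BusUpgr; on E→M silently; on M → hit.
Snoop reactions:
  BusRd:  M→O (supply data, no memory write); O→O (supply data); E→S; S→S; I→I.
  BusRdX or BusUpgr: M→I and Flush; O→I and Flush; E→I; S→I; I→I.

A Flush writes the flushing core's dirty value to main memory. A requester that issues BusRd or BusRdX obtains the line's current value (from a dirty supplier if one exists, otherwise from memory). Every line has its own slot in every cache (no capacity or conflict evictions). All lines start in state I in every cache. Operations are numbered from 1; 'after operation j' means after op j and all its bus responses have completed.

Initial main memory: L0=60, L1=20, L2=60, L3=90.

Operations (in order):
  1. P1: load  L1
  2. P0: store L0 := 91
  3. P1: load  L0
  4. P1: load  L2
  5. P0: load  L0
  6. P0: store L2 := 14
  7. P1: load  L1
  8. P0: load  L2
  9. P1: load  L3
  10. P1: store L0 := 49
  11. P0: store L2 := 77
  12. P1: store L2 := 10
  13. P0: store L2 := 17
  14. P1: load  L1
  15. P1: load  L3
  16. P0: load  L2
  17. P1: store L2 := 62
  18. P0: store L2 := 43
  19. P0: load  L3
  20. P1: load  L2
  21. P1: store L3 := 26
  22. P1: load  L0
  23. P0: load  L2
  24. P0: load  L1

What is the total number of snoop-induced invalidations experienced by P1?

invalidations = 3

[1] P1: load  L1 | P0:I, P1:E(20) | bus: BusRd
[2] P0: store L0 := 91 | P0:M(91), P1:I | bus: BusRdX
[3] P1: load  L0 | P0:O(91), P1:S(91) | bus: BusRd
[4] P1: load  L2 | P0:I, P1:E(60) | bus: BusRd
[5] P0: load  L0 | P0:O(91), P1:S(91) | bus: none
[6] P0: store L2 := 14 | P0:M(14), P1:I | bus: BusRdX
[7] P1: load  L1 | P0:I, P1:E(20) | bus: none
[8] P0: load  L2 | P0:M(14), P1:I | bus: none
[9] P1: load  L3 | P0:I, P1:E(90) | bus: BusRd
[10] P1: store L0 := 49 | P0:I, P1:M(49) | bus: BusUpgr,Flush
[11] P0: store L2 := 77 | P0:M(77), P1:I | bus: none
[12] P1: store L2 := 10 | P0:I, P1:M(10) | bus: BusRdX,Flush
[13] P0: store L2 := 17 | P0:M(17), P1:I | bus: BusRdX,Flush
[14] P1: load  L1 | P0:I, P1:E(20) | bus: none
[15] P1: load  L3 | P0:I, P1:E(90) | bus: none
[16] P0: load  L2 | P0:M(17), P1:I | bus: none
[17] P1: store L2 := 62 | P0:I, P1:M(62) | bus: BusRdX,Flush
[18] P0: store L2 := 43 | P0:M(43), P1:I | bus: BusRdX,Flush
[19] P0: load  L3 | P0:S(90), P1:S(90) | bus: BusRd
[20] P1: load  L2 | P0:O(43), P1:S(43) | bus: BusRd
[21] P1: store L3 := 26 | P0:I, P1:M(26) | bus: BusUpgr
[22] P1: load  L0 | P0:I, P1:M(49) | bus: none
[23] P0: load  L2 | P0:O(43), P1:S(43) | bus: none
[24] P0: load  L1 | P0:S(20), P1:S(20) | bus: BusRd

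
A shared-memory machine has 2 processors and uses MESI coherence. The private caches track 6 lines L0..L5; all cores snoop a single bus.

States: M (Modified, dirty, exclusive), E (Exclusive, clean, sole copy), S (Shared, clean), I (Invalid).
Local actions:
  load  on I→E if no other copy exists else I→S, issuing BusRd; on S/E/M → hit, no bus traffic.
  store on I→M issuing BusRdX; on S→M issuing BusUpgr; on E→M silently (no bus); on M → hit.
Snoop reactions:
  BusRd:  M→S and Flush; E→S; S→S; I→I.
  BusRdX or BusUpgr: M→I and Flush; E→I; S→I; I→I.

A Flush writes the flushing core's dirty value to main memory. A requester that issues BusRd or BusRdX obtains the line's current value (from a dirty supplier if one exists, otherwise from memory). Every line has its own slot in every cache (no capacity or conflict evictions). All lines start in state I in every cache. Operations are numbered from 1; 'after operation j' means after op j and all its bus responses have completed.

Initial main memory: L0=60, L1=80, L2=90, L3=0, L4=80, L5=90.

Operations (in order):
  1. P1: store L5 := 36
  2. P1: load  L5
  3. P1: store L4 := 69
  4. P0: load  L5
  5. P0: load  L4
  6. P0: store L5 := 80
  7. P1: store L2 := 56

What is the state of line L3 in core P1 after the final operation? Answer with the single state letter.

[1] P1: store L5 := 36 | P0:I, P1:M(36) | bus: BusRdX
[2] P1: load  L5 | P0:I, P1:M(36) | bus: none
[3] P1: store L4 := 69 | P0:I, P1:M(69) | bus: BusRdX
[4] P0: load  L5 | P0:S(36), P1:S(36) | bus: BusRd,Flush
[5] P0: load  L4 | P0:S(69), P1:S(69) | bus: BusRd,Flush
[6] P0: store L5 := 80 | P0:M(80), P1:I | bus: BusUpgr
[7] P1: store L2 := 56 | P0:I, P1:M(56) | bus: BusRdX

state = I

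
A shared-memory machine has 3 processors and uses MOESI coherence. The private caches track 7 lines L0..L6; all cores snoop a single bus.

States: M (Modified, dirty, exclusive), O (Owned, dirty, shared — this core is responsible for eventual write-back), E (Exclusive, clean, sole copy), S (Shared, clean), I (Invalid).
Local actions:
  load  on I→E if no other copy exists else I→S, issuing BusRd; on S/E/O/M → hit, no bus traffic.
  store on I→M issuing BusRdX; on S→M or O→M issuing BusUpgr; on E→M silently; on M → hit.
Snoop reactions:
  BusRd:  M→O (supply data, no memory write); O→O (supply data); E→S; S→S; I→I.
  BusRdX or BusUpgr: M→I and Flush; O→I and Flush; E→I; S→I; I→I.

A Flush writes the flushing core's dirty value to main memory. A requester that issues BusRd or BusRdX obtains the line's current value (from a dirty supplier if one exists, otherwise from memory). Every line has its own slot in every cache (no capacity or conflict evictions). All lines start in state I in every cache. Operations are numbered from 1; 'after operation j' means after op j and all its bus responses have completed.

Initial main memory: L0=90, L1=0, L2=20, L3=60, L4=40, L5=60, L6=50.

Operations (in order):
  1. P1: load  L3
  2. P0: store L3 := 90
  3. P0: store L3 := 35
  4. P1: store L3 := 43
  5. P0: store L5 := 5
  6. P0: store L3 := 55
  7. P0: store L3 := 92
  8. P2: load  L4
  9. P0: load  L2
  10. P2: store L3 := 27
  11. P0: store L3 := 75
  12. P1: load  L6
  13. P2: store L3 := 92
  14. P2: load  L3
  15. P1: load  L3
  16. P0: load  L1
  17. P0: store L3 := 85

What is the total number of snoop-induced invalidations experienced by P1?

[1] P1: load  L3 | P0:I, P1:E(60), P2:I | bus: BusRd
[2] P0: store L3 := 90 | P0:M(90), P1:I, P2:I | bus: BusRdX
[3] P0: store L3 := 35 | P0:M(35), P1:I, P2:I | bus: none
[4] P1: store L3 := 43 | P0:I, P1:M(43), P2:I | bus: BusRdX,Flush
[5] P0: store L5 := 5 | P0:M(5), P1:I, P2:I | bus: BusRdX
[6] P0: store L3 := 55 | P0:M(55), P1:I, P2:I | bus: BusRdX,Flush
[7] P0: store L3 := 92 | P0:M(92), P1:I, P2:I | bus: none
[8] P2: load  L4 | P0:I, P1:I, P2:E(40) | bus: BusRd
[9] P0: load  L2 | P0:E(20), P1:I, P2:I | bus: BusRd
[10] P2: store L3 := 27 | P0:I, P1:I, P2:M(27) | bus: BusRdX,Flush
[11] P0: store L3 := 75 | P0:M(75), P1:I, P2:I | bus: BusRdX,Flush
[12] P1: load  L6 | P0:I, P1:E(50), P2:I | bus: BusRd
[13] P2: store L3 := 92 | P0:I, P1:I, P2:M(92) | bus: BusRdX,Flush
[14] P2: load  L3 | P0:I, P1:I, P2:M(92) | bus: none
[15] P1: load  L3 | P0:I, P1:S(92), P2:O(92) | bus: BusRd
[16] P0: load  L1 | P0:E(0), P1:I, P2:I | bus: BusRd
[17] P0: store L3 := 85 | P0:M(85), P1:I, P2:I | bus: BusRdX,Flush

invalidations = 3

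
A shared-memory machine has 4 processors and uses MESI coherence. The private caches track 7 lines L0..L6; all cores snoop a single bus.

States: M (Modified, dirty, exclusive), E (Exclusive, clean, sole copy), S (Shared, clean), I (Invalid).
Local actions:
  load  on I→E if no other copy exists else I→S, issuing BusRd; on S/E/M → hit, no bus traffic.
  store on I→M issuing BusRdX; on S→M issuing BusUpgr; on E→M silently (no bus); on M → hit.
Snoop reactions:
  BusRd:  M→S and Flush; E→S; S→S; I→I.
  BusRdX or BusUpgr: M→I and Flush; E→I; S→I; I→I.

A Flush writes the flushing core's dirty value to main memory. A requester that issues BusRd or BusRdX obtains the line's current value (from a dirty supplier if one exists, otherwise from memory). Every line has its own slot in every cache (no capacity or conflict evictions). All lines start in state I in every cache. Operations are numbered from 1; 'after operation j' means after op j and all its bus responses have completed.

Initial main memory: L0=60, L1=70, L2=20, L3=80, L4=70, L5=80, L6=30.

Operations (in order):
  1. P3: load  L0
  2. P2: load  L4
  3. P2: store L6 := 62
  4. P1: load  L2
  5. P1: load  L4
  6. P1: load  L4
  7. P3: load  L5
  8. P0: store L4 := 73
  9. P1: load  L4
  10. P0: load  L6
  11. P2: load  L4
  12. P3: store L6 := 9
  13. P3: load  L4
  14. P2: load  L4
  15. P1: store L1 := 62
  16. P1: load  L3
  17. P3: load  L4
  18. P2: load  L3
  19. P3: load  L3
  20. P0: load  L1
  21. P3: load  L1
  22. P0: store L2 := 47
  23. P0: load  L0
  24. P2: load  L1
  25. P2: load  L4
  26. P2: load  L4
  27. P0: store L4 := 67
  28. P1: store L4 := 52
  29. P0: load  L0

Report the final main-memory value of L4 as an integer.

step 1: P3: load  L0  ⟶  IIIE  (L0)  txn=BusRd  M[L0]=60
step 2: P2: load  L4  ⟶  IIEI  (L4)  txn=BusRd  M[L4]=70
step 3: P2: store L6 := 62  ⟶  IIMI  (L6)  txn=BusRdX  M[L6]=30
step 4: P1: load  L2  ⟶  IEII  (L2)  txn=BusRd  M[L2]=20
step 5: P1: load  L4  ⟶  ISSI  (L4)  txn=BusRd  M[L4]=70
step 6: P1: load  L4  ⟶  ISSI  (L4)  txn=∅  M[L4]=70
step 7: P3: load  L5  ⟶  IIIE  (L5)  txn=BusRd  M[L5]=80
step 8: P0: store L4 := 73  ⟶  MIII  (L4)  txn=BusRdX  M[L4]=70
step 9: P1: load  L4  ⟶  SSII  (L4)  txn=BusRd+Flush  M[L4]=73
step 10: P0: load  L6  ⟶  SISI  (L6)  txn=BusRd+Flush  M[L6]=62
step 11: P2: load  L4  ⟶  SSSI  (L4)  txn=BusRd  M[L4]=73
step 12: P3: store L6 := 9  ⟶  IIIM  (L6)  txn=BusRdX  M[L6]=62
step 13: P3: load  L4  ⟶  SSSS  (L4)  txn=BusRd  M[L4]=73
step 14: P2: load  L4  ⟶  SSSS  (L4)  txn=∅  M[L4]=73
step 15: P1: store L1 := 62  ⟶  IMII  (L1)  txn=BusRdX  M[L1]=70
step 16: P1: load  L3  ⟶  IEII  (L3)  txn=BusRd  M[L3]=80
step 17: P3: load  L4  ⟶  SSSS  (L4)  txn=∅  M[L4]=73
step 18: P2: load  L3  ⟶  ISSI  (L3)  txn=BusRd  M[L3]=80
step 19: P3: load  L3  ⟶  ISSS  (L3)  txn=BusRd  M[L3]=80
step 20: P0: load  L1  ⟶  SSII  (L1)  txn=BusRd+Flush  M[L1]=62
step 21: P3: load  L1  ⟶  SSIS  (L1)  txn=BusRd  M[L1]=62
step 22: P0: store L2 := 47  ⟶  MIII  (L2)  txn=BusRdX  M[L2]=20
step 23: P0: load  L0  ⟶  SIIS  (L0)  txn=BusRd  M[L0]=60
step 24: P2: load  L1  ⟶  SSSS  (L1)  txn=BusRd  M[L1]=62
step 25: P2: load  L4  ⟶  SSSS  (L4)  txn=∅  M[L4]=73
step 26: P2: load  L4  ⟶  SSSS  (L4)  txn=∅  M[L4]=73
step 27: P0: store L4 := 67  ⟶  MIII  (L4)  txn=BusUpgr  M[L4]=73
step 28: P1: store L4 := 52  ⟶  IMII  (L4)  txn=BusRdX+Flush  M[L4]=67
step 29: P0: load  L0  ⟶  SIIS  (L0)  txn=∅  M[L0]=60

memory[L4] = 67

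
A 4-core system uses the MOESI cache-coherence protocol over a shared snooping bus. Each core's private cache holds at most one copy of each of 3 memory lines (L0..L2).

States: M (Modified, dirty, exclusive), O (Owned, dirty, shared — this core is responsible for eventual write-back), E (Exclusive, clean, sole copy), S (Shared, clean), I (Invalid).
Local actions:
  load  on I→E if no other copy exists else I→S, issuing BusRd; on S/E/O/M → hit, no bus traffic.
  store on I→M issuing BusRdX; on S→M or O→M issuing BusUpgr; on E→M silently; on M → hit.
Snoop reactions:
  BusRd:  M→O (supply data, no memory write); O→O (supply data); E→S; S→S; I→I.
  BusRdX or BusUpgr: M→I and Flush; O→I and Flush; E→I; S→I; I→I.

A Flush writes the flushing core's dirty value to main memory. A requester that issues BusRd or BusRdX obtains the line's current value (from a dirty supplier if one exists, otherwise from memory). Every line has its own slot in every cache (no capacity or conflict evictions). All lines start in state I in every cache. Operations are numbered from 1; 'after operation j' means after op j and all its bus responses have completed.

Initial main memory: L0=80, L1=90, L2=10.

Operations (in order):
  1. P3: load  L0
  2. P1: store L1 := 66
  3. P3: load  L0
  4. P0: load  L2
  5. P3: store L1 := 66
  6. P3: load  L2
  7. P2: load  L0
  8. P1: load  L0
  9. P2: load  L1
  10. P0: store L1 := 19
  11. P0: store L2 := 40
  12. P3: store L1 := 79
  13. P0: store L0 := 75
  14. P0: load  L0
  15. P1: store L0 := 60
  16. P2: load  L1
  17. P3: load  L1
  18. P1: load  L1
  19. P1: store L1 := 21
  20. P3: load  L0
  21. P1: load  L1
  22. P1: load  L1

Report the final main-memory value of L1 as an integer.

memory[L1] = 79

step 1: P3: load  L0  ⟶  IIIE  (L0)  txn=BusRd  M[L0]=80
step 2: P1: store L1 := 66  ⟶  IMII  (L1)  txn=BusRdX  M[L1]=90
step 3: P3: load  L0  ⟶  IIIE  (L0)  txn=∅  M[L0]=80
step 4: P0: load  L2  ⟶  EIII  (L2)  txn=BusRd  M[L2]=10
step 5: P3: store L1 := 66  ⟶  IIIM  (L1)  txn=BusRdX+Flush  M[L1]=66
step 6: P3: load  L2  ⟶  SIIS  (L2)  txn=BusRd  M[L2]=10
step 7: P2: load  L0  ⟶  IISS  (L0)  txn=BusRd  M[L0]=80
step 8: P1: load  L0  ⟶  ISSS  (L0)  txn=BusRd  M[L0]=80
step 9: P2: load  L1  ⟶  IISO  (L1)  txn=BusRd  M[L1]=66
step 10: P0: store L1 := 19  ⟶  MIII  (L1)  txn=BusRdX+Flush  M[L1]=66
step 11: P0: store L2 := 40  ⟶  MIII  (L2)  txn=BusUpgr  M[L2]=10
step 12: P3: store L1 := 79  ⟶  IIIM  (L1)  txn=BusRdX+Flush  M[L1]=19
step 13: P0: store L0 := 75  ⟶  MIII  (L0)  txn=BusRdX  M[L0]=80
step 14: P0: load  L0  ⟶  MIII  (L0)  txn=∅  M[L0]=80
step 15: P1: store L0 := 60  ⟶  IMII  (L0)  txn=BusRdX+Flush  M[L0]=75
step 16: P2: load  L1  ⟶  IISO  (L1)  txn=BusRd  M[L1]=19
step 17: P3: load  L1  ⟶  IISO  (L1)  txn=∅  M[L1]=19
step 18: P1: load  L1  ⟶  ISSO  (L1)  txn=BusRd  M[L1]=19
step 19: P1: store L1 := 21  ⟶  IMII  (L1)  txn=BusUpgr+Flush  M[L1]=79
step 20: P3: load  L0  ⟶  IOIS  (L0)  txn=BusRd  M[L0]=75
step 21: P1: load  L1  ⟶  IMII  (L1)  txn=∅  M[L1]=79
step 22: P1: load  L1  ⟶  IMII  (L1)  txn=∅  M[L1]=79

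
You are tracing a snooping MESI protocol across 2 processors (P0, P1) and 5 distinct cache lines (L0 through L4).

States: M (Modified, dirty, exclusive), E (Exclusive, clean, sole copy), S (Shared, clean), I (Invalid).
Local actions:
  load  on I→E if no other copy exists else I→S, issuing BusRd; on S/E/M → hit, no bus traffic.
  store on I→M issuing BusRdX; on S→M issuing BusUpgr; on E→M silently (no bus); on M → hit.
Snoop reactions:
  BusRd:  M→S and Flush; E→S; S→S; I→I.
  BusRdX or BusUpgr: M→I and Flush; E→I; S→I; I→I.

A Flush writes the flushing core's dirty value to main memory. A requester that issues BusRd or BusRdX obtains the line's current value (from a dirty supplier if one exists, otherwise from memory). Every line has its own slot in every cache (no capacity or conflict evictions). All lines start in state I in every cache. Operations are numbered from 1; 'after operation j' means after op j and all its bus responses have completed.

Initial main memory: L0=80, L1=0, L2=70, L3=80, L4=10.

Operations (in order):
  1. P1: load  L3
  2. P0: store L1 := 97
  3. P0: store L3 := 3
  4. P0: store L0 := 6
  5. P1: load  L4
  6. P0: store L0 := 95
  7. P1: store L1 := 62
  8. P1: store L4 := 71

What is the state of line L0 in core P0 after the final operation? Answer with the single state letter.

step 1: P1: load  L3  ⟶  IE  (L3)  txn=BusRd  M[L3]=80
step 2: P0: store L1 := 97  ⟶  MI  (L1)  txn=BusRdX  M[L1]=0
step 3: P0: store L3 := 3  ⟶  MI  (L3)  txn=BusRdX  M[L3]=80
step 4: P0: store L0 := 6  ⟶  MI  (L0)  txn=BusRdX  M[L0]=80
step 5: P1: load  L4  ⟶  IE  (L4)  txn=BusRd  M[L4]=10
step 6: P0: store L0 := 95  ⟶  MI  (L0)  txn=∅  M[L0]=80
step 7: P1: store L1 := 62  ⟶  IM  (L1)  txn=BusRdX+Flush  M[L1]=97
step 8: P1: store L4 := 71  ⟶  IM  (L4)  txn=∅  M[L4]=10

state = M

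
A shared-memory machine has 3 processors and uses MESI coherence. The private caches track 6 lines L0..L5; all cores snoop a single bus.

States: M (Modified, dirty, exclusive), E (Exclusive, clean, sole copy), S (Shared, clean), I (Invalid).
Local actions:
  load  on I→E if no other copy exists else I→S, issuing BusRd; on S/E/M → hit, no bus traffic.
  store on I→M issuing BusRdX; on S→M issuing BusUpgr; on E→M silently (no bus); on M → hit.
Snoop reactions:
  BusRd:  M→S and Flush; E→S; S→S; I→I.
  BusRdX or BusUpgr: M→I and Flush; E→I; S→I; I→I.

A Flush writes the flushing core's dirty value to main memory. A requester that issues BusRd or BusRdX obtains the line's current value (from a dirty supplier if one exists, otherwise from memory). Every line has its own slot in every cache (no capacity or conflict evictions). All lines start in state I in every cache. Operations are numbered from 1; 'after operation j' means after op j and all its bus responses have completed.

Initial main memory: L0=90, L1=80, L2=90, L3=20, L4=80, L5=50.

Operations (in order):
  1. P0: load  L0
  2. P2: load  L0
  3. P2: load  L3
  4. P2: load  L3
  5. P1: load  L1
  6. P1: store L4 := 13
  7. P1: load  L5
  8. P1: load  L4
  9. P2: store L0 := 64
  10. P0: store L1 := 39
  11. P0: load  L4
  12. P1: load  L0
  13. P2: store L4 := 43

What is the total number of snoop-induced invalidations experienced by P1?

invalidations = 2

1. P0: load  L0  bus=[BusRd]  L0: P0=E P1=I P2=I  mem[L0]=90
2. P2: load  L0  bus=[BusRd]  L0: P0=S P1=I P2=S  mem[L0]=90
3. P2: load  L3  bus=[BusRd]  L3: P0=I P1=I P2=E  mem[L3]=20
4. P2: load  L3  bus=[-]  L3: P0=I P1=I P2=E  mem[L3]=20
5. P1: load  L1  bus=[BusRd]  L1: P0=I P1=E P2=I  mem[L1]=80
6. P1: store L4 := 13  bus=[BusRdX]  L4: P0=I P1=M P2=I  mem[L4]=80
7. P1: load  L5  bus=[BusRd]  L5: P0=I P1=E P2=I  mem[L5]=50
8. P1: load  L4  bus=[-]  L4: P0=I P1=M P2=I  mem[L4]=80
9. P2: store L0 := 64  bus=[BusUpgr]  L0: P0=I P1=I P2=M  mem[L0]=90
10. P0: store L1 := 39  bus=[BusRdX]  L1: P0=M P1=I P2=I  mem[L1]=80
11. P0: load  L4  bus=[BusRd,Flush]  L4: P0=S P1=S P2=I  mem[L4]=13
12. P1: load  L0  bus=[BusRd,Flush]  L0: P0=I P1=S P2=S  mem[L0]=64
13. P2: store L4 := 43  bus=[BusRdX]  L4: P0=I P1=I P2=M  mem[L4]=13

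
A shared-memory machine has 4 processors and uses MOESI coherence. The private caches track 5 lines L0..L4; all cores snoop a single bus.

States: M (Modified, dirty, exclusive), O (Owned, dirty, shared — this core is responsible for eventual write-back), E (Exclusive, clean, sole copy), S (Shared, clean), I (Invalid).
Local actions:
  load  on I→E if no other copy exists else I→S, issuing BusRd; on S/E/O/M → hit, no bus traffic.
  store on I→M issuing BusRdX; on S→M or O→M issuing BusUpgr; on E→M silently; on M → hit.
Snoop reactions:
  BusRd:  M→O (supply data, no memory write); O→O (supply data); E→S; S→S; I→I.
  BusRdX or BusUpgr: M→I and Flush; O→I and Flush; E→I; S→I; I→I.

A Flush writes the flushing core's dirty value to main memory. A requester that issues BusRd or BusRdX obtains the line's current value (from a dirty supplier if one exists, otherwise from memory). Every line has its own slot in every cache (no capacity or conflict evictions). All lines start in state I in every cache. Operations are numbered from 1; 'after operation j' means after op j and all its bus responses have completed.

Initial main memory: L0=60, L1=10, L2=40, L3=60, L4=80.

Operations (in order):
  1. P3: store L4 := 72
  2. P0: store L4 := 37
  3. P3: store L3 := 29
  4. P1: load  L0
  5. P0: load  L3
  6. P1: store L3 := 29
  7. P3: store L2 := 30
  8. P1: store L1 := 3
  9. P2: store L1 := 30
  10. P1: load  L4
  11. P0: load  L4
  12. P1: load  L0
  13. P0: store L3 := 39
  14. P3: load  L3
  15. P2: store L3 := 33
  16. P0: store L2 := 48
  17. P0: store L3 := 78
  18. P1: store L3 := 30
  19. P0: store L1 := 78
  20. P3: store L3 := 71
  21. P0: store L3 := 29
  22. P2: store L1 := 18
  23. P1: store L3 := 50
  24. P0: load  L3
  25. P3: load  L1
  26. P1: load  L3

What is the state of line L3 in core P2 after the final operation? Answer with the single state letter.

state = I

[1] P3: store L4 := 72 | P0:I, P1:I, P2:I, P3:M(72) | bus: BusRdX
[2] P0: store L4 := 37 | P0:M(37), P1:I, P2:I, P3:I | bus: BusRdX,Flush
[3] P3: store L3 := 29 | P0:I, P1:I, P2:I, P3:M(29) | bus: BusRdX
[4] P1: load  L0 | P0:I, P1:E(60), P2:I, P3:I | bus: BusRd
[5] P0: load  L3 | P0:S(29), P1:I, P2:I, P3:O(29) | bus: BusRd
[6] P1: store L3 := 29 | P0:I, P1:M(29), P2:I, P3:I | bus: BusRdX,Flush
[7] P3: store L2 := 30 | P0:I, P1:I, P2:I, P3:M(30) | bus: BusRdX
[8] P1: store L1 := 3 | P0:I, P1:M(3), P2:I, P3:I | bus: BusRdX
[9] P2: store L1 := 30 | P0:I, P1:I, P2:M(30), P3:I | bus: BusRdX,Flush
[10] P1: load  L4 | P0:O(37), P1:S(37), P2:I, P3:I | bus: BusRd
[11] P0: load  L4 | P0:O(37), P1:S(37), P2:I, P3:I | bus: none
[12] P1: load  L0 | P0:I, P1:E(60), P2:I, P3:I | bus: none
[13] P0: store L3 := 39 | P0:M(39), P1:I, P2:I, P3:I | bus: BusRdX,Flush
[14] P3: load  L3 | P0:O(39), P1:I, P2:I, P3:S(39) | bus: BusRd
[15] P2: store L3 := 33 | P0:I, P1:I, P2:M(33), P3:I | bus: BusRdX,Flush
[16] P0: store L2 := 48 | P0:M(48), P1:I, P2:I, P3:I | bus: BusRdX,Flush
[17] P0: store L3 := 78 | P0:M(78), P1:I, P2:I, P3:I | bus: BusRdX,Flush
[18] P1: store L3 := 30 | P0:I, P1:M(30), P2:I, P3:I | bus: BusRdX,Flush
[19] P0: store L1 := 78 | P0:M(78), P1:I, P2:I, P3:I | bus: BusRdX,Flush
[20] P3: store L3 := 71 | P0:I, P1:I, P2:I, P3:M(71) | bus: BusRdX,Flush
[21] P0: store L3 := 29 | P0:M(29), P1:I, P2:I, P3:I | bus: BusRdX,Flush
[22] P2: store L1 := 18 | P0:I, P1:I, P2:M(18), P3:I | bus: BusRdX,Flush
[23] P1: store L3 := 50 | P0:I, P1:M(50), P2:I, P3:I | bus: BusRdX,Flush
[24] P0: load  L3 | P0:S(50), P1:O(50), P2:I, P3:I | bus: BusRd
[25] P3: load  L1 | P0:I, P1:I, P2:O(18), P3:S(18) | bus: BusRd
[26] P1: load  L3 | P0:S(50), P1:O(50), P2:I, P3:I | bus: none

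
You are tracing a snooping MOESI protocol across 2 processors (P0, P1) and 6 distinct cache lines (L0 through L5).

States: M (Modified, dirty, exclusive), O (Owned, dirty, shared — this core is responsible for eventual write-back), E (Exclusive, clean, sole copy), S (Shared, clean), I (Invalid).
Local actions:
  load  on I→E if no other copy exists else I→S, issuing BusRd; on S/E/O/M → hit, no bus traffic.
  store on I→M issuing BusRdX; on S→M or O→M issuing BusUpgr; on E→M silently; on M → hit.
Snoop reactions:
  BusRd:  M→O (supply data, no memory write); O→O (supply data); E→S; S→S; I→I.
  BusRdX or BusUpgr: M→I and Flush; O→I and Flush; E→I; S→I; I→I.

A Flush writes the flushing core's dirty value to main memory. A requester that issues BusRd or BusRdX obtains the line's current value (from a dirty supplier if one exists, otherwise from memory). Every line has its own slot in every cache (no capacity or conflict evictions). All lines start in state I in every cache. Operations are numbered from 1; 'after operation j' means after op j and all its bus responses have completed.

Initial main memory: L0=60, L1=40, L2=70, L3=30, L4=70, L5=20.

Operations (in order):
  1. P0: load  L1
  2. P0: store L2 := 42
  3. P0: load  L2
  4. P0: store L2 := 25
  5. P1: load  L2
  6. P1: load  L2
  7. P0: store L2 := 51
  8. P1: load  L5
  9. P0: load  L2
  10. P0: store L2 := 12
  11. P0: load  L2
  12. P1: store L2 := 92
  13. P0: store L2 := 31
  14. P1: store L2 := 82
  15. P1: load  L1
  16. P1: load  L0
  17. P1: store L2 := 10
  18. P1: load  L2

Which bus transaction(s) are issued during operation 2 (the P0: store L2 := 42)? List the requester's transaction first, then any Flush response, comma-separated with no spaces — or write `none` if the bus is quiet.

bus = BusRdX

  op1 P0: load  L1 → E/I on L1; bus BusRd; mem=40
  op2 P0: store L2 := 42 → M/I on L2; bus BusRdX; mem=70
  op3 P0: load  L2 → M/I on L2; bus (none); mem=70
  op4 P0: store L2 := 25 → M/I on L2; bus (none); mem=70
  op5 P1: load  L2 → O/S on L2; bus BusRd; mem=70
  op6 P1: load  L2 → O/S on L2; bus (none); mem=70
  op7 P0: store L2 := 51 → M/I on L2; bus BusUpgr; mem=70
  op8 P1: load  L5 → I/E on L5; bus BusRd; mem=20
  op9 P0: load  L2 → M/I on L2; bus (none); mem=70
  op10 P0: store L2 := 12 → M/I on L2; bus (none); mem=70
  op11 P0: load  L2 → M/I on L2; bus (none); mem=70
  op12 P1: store L2 := 92 → I/M on L2; bus BusRdX Flush; mem=12
  op13 P0: store L2 := 31 → M/I on L2; bus BusRdX Flush; mem=92
  op14 P1: store L2 := 82 → I/M on L2; bus BusRdX Flush; mem=31
  op15 P1: load  L1 → S/S on L1; bus BusRd; mem=40
  op16 P1: load  L0 → I/E on L0; bus BusRd; mem=60
  op17 P1: store L2 := 10 → I/M on L2; bus (none); mem=31
  op18 P1: load  L2 → I/M on L2; bus (none); mem=31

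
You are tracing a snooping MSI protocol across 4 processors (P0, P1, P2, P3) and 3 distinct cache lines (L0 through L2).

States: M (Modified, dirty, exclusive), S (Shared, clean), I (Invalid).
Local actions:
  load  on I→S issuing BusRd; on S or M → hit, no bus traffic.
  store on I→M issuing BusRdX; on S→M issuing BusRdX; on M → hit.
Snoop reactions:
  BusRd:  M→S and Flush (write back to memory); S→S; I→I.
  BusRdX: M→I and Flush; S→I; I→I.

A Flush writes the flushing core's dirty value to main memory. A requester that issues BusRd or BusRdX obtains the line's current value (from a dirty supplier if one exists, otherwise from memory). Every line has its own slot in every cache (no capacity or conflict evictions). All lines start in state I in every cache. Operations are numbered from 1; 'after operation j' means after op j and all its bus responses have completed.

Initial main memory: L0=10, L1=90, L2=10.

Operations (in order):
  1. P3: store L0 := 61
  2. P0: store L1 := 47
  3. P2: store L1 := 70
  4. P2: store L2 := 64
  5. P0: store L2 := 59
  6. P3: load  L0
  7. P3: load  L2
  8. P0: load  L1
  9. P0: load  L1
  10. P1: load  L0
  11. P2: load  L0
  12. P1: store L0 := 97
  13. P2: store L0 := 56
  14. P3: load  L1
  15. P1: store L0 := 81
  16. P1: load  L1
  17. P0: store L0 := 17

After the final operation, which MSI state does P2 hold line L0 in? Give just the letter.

state = I

  op1 P3: store L0 := 61 → I/I/I/M on L0; bus BusRdX; mem=10
  op2 P0: store L1 := 47 → M/I/I/I on L1; bus BusRdX; mem=90
  op3 P2: store L1 := 70 → I/I/M/I on L1; bus BusRdX Flush; mem=47
  op4 P2: store L2 := 64 → I/I/M/I on L2; bus BusRdX; mem=10
  op5 P0: store L2 := 59 → M/I/I/I on L2; bus BusRdX Flush; mem=64
  op6 P3: load  L0 → I/I/I/M on L0; bus (none); mem=10
  op7 P3: load  L2 → S/I/I/S on L2; bus BusRd Flush; mem=59
  op8 P0: load  L1 → S/I/S/I on L1; bus BusRd Flush; mem=70
  op9 P0: load  L1 → S/I/S/I on L1; bus (none); mem=70
  op10 P1: load  L0 → I/S/I/S on L0; bus BusRd Flush; mem=61
  op11 P2: load  L0 → I/S/S/S on L0; bus BusRd; mem=61
  op12 P1: store L0 := 97 → I/M/I/I on L0; bus BusRdX; mem=61
  op13 P2: store L0 := 56 → I/I/M/I on L0; bus BusRdX Flush; mem=97
  op14 P3: load  L1 → S/I/S/S on L1; bus BusRd; mem=70
  op15 P1: store L0 := 81 → I/M/I/I on L0; bus BusRdX Flush; mem=56
  op16 P1: load  L1 → S/S/S/S on L1; bus BusRd; mem=70
  op17 P0: store L0 := 17 → M/I/I/I on L0; bus BusRdX Flush; mem=81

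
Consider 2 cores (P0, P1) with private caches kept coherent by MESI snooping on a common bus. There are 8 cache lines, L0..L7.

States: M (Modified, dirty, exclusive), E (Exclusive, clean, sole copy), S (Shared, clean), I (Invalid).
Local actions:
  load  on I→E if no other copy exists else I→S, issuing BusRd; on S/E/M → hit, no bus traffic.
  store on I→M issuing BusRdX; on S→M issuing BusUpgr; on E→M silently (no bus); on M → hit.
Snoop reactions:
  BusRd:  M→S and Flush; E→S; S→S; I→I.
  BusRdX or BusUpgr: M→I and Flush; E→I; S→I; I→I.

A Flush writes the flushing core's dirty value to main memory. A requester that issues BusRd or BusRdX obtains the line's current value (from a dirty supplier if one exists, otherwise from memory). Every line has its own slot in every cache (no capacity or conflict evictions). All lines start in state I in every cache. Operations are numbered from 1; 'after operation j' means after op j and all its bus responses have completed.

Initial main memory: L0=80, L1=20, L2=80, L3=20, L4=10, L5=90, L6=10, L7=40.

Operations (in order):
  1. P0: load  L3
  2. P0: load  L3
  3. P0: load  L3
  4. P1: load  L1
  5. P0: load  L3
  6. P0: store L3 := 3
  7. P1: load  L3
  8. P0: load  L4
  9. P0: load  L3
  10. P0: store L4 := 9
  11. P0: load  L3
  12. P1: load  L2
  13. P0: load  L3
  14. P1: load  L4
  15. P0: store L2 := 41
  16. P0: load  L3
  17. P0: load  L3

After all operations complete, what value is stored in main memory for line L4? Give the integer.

  op1 P0: load  L3 → E/I on L3; bus BusRd; mem=20
  op2 P0: load  L3 → E/I on L3; bus (none); mem=20
  op3 P0: load  L3 → E/I on L3; bus (none); mem=20
  op4 P1: load  L1 → I/E on L1; bus BusRd; mem=20
  op5 P0: load  L3 → E/I on L3; bus (none); mem=20
  op6 P0: store L3 := 3 → M/I on L3; bus (none); mem=20
  op7 P1: load  L3 → S/S on L3; bus BusRd Flush; mem=3
  op8 P0: load  L4 → E/I on L4; bus BusRd; mem=10
  op9 P0: load  L3 → S/S on L3; bus (none); mem=3
  op10 P0: store L4 := 9 → M/I on L4; bus (none); mem=10
  op11 P0: load  L3 → S/S on L3; bus (none); mem=3
  op12 P1: load  L2 → I/E on L2; bus BusRd; mem=80
  op13 P0: load  L3 → S/S on L3; bus (none); mem=3
  op14 P1: load  L4 → S/S on L4; bus BusRd Flush; mem=9
  op15 P0: store L2 := 41 → M/I on L2; bus BusRdX; mem=80
  op16 P0: load  L3 → S/S on L3; bus (none); mem=3
  op17 P0: load  L3 → S/S on L3; bus (none); mem=3

memory[L4] = 9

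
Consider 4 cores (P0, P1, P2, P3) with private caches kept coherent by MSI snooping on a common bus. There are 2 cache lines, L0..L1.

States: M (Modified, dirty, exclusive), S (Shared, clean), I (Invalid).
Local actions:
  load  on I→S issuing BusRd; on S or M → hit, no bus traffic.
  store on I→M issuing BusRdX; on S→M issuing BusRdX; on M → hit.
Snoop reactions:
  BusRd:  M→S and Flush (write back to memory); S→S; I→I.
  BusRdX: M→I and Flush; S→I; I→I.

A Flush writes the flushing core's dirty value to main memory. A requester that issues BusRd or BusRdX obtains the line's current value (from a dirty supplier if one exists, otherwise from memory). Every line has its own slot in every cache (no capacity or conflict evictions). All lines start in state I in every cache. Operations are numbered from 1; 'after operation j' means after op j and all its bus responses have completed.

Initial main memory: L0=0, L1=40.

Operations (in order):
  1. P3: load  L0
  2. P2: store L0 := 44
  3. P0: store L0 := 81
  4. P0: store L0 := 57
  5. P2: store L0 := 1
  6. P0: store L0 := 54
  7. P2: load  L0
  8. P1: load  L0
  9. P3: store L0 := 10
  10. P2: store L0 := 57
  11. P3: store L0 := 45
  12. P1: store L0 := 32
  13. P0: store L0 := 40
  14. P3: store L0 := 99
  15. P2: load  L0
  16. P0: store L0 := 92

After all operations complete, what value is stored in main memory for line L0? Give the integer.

  op1 P3: load  L0 → I/I/I/S on L0; bus BusRd; mem=0
  op2 P2: store L0 := 44 → I/I/M/I on L0; bus BusRdX; mem=0
  op3 P0: store L0 := 81 → M/I/I/I on L0; bus BusRdX Flush; mem=44
  op4 P0: store L0 := 57 → M/I/I/I on L0; bus (none); mem=44
  op5 P2: store L0 := 1 → I/I/M/I on L0; bus BusRdX Flush; mem=57
  op6 P0: store L0 := 54 → M/I/I/I on L0; bus BusRdX Flush; mem=1
  op7 P2: load  L0 → S/I/S/I on L0; bus BusRd Flush; mem=54
  op8 P1: load  L0 → S/S/S/I on L0; bus BusRd; mem=54
  op9 P3: store L0 := 10 → I/I/I/M on L0; bus BusRdX; mem=54
  op10 P2: store L0 := 57 → I/I/M/I on L0; bus BusRdX Flush; mem=10
  op11 P3: store L0 := 45 → I/I/I/M on L0; bus BusRdX Flush; mem=57
  op12 P1: store L0 := 32 → I/M/I/I on L0; bus BusRdX Flush; mem=45
  op13 P0: store L0 := 40 → M/I/I/I on L0; bus BusRdX Flush; mem=32
  op14 P3: store L0 := 99 → I/I/I/M on L0; bus BusRdX Flush; mem=40
  op15 P2: load  L0 → I/I/S/S on L0; bus BusRd Flush; mem=99
  op16 P0: store L0 := 92 → M/I/I/I on L0; bus BusRdX; mem=99

memory[L0] = 99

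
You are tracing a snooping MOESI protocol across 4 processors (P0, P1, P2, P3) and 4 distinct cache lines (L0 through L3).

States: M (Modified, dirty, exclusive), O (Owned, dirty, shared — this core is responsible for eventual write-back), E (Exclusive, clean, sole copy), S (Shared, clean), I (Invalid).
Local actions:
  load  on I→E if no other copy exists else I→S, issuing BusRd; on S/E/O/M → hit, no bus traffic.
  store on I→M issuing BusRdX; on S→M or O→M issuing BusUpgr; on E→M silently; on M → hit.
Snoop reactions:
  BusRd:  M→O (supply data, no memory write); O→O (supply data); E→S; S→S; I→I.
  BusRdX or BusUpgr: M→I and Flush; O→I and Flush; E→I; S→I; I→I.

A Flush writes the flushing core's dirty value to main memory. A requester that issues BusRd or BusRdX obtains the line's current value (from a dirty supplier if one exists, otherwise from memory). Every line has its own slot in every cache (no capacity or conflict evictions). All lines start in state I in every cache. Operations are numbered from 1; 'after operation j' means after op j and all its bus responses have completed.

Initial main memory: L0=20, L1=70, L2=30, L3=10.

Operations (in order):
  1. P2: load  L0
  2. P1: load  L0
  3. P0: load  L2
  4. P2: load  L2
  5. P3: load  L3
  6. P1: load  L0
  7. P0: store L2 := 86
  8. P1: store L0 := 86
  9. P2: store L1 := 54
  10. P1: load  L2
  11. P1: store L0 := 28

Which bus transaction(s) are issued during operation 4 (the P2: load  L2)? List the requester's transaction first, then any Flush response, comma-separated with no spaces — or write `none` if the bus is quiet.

1. P2: load  L0  bus=[BusRd]  L0: P0=I P1=I P2=E P3=I  mem[L0]=20
2. P1: load  L0  bus=[BusRd]  L0: P0=I P1=S P2=S P3=I  mem[L0]=20
3. P0: load  L2  bus=[BusRd]  L2: P0=E P1=I P2=I P3=I  mem[L2]=30
4. P2: load  L2  bus=[BusRd]  L2: P0=S P1=I P2=S P3=I  mem[L2]=30
5. P3: load  L3  bus=[BusRd]  L3: P0=I P1=I P2=I P3=E  mem[L3]=10
6. P1: load  L0  bus=[-]  L0: P0=I P1=S P2=S P3=I  mem[L0]=20
7. P0: store L2 := 86  bus=[BusUpgr]  L2: P0=M P1=I P2=I P3=I  mem[L2]=30
8. P1: store L0 := 86  bus=[BusUpgr]  L0: P0=I P1=M P2=I P3=I  mem[L0]=20
9. P2: store L1 := 54  bus=[BusRdX]  L1: P0=I P1=I P2=M P3=I  mem[L1]=70
10. P1: load  L2  bus=[BusRd]  L2: P0=O P1=S P2=I P3=I  mem[L2]=30
11. P1: store L0 := 28  bus=[-]  L0: P0=I P1=M P2=I P3=I  mem[L0]=20

bus = BusRd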